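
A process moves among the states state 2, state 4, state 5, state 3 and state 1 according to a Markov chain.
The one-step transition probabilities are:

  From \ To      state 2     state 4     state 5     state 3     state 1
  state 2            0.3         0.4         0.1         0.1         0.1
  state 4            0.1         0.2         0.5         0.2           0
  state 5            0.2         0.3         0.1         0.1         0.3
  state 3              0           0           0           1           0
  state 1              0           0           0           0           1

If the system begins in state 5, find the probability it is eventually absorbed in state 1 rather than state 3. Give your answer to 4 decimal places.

Let h(s) be the probability of absorption at state 1 starting from transient state s. Then h(state 1) = 1 and h(state 3) = 0. By first-step analysis:
h(state 2) = 0.3·h(state 2) + 0.4·h(state 4) + 0.1·h(state 5) + 0.1·0 + 0.1·1
h(state 4) = 0.1·h(state 2) + 0.2·h(state 4) + 0.5·h(state 5) + 0.2·0
h(state 5) = 0.2·h(state 2) + 0.3·h(state 4) + 0.1·h(state 5) + 0.1·0 + 0.3·1
Solving: h(state 2) = 0.4638, h(state 4) = 0.4178, h(state 5) = 0.5757.
Starting from state 5, the probability is 0.5757.

0.5757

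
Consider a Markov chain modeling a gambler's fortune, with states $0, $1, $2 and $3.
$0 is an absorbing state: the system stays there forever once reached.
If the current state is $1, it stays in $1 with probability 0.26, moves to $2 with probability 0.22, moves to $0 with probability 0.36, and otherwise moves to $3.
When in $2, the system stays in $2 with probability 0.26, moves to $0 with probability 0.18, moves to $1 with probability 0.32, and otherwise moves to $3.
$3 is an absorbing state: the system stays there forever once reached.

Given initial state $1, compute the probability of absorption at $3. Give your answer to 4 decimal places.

Let h(s) be the probability of absorption at $3 starting from transient state s. Then h($3) = 1 and h($0) = 0. By first-step analysis:
h($1) = 0.36·0 + 0.26·h($1) + 0.22·h($2) + 0.16·1
h($2) = 0.18·0 + 0.32·h($1) + 0.26·h($2) + 0.24·1
Solving: h($1) = 0.3588, h($2) = 0.4795.
Starting from $1, the probability is 0.3588.

0.3588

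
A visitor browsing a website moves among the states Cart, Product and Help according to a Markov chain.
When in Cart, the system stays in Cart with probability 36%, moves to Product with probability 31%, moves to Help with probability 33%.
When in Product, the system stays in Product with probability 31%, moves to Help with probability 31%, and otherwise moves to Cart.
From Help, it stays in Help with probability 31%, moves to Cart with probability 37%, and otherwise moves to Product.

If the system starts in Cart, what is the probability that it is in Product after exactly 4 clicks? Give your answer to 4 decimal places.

Propagate the distribution vector 4 clicks from Cart.
After 0 clicks: (1.0000, 0.0000, 0.0000)
After 1 click: (0.3600, 0.3100, 0.3300)
After 2 clicks: (0.3695, 0.3133, 0.3172)
After 3 clicks: (0.3694, 0.3132, 0.3174)
After 4 clicks: (0.3694, 0.3132, 0.3174)
P(in Product after 4 clicks) = 0.3132

0.3132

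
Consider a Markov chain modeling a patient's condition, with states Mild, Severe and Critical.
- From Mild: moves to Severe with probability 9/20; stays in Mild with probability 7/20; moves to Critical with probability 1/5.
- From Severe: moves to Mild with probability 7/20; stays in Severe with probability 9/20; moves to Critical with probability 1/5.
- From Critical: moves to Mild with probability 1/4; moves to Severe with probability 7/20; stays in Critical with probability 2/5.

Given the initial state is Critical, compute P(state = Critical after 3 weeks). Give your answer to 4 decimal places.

0.2560

Propagate the distribution vector 3 weeks from Critical.
After 0 weeks: (0.0000, 0.0000, 1.0000)
After 1 week: (0.2500, 0.3500, 0.4000)
After 2 weeks: (0.3100, 0.4100, 0.2800)
After 3 weeks: (0.3220, 0.4220, 0.2560)
P(in Critical after 3 weeks) = 0.2560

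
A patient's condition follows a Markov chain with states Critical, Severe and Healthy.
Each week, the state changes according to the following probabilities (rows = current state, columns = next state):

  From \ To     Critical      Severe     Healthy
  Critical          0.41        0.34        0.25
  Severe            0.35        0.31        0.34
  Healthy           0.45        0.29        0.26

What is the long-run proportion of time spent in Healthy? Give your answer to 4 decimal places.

0.2813

Let the stationary distribution be π with π = πP and π_1 + π_2 + π_3 = 1.
π_1 = 0.41·π_1 + 0.35·π_2 + 0.45·π_3
π_2 = 0.34·π_1 + 0.31·π_2 + 0.29·π_3
Solving with the normalization constraint gives π = (0.4023, 0.3164, 0.2813).
So the stationary probability of Healthy is 0.2813.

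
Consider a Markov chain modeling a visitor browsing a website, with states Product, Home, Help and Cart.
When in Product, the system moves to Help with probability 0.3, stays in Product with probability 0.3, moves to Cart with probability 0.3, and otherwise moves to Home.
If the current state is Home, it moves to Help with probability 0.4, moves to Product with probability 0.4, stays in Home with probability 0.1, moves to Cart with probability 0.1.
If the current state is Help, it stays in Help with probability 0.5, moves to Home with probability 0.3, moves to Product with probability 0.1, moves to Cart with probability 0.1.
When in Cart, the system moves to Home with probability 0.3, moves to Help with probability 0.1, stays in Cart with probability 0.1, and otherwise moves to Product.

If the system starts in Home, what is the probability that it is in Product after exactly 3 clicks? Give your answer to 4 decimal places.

0.2820

Propagate the distribution vector 3 clicks from Home.
After 0 clicks: (0.0000, 1.0000, 0.0000, 0.0000)
After 1 click: (0.4000, 0.1000, 0.4000, 0.1000)
After 2 clicks: (0.2500, 0.2000, 0.3700, 0.1800)
After 3 clicks: (0.2820, 0.2100, 0.3580, 0.1500)
P(in Product after 3 clicks) = 0.2820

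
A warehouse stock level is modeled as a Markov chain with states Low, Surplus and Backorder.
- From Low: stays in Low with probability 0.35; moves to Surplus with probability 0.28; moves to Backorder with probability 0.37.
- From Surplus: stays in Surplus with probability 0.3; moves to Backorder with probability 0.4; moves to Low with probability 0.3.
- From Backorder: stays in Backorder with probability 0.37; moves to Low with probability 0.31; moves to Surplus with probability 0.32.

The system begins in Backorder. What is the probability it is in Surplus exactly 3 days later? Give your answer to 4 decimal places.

0.3012

Propagate the distribution vector 3 days from Backorder.
After 0 days: (0.0000, 0.0000, 1.0000)
After 1 day: (0.3100, 0.3200, 0.3700)
After 2 days: (0.3192, 0.3012, 0.3796)
After 3 days: (0.3198, 0.3012, 0.3790)
P(in Surplus after 3 days) = 0.3012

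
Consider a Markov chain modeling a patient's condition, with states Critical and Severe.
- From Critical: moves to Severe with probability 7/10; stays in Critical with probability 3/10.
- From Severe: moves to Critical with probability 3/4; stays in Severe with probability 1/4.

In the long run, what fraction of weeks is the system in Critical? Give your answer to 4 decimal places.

Let the stationary distribution be π with π = πP and π_1 + π_2 = 1.
π_1 = 0.3·π_1 + 0.75·π_2
Solving with the normalization constraint gives π = (0.5172, 0.4828).
So the stationary probability of Critical is 0.5172.

0.5172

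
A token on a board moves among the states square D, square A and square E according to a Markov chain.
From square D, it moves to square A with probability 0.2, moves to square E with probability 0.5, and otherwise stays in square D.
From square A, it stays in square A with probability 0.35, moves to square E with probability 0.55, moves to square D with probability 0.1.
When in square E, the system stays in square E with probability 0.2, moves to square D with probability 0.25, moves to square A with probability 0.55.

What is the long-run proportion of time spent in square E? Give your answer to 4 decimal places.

0.4000

Let the stationary distribution be π with π = πP and π_1 + π_2 + π_3 = 1.
π_1 = 0.3·π_1 + 0.1·π_2 + 0.25·π_3
π_2 = 0.2·π_1 + 0.35·π_2 + 0.55·π_3
Solving with the normalization constraint gives π = (0.2000, 0.4000, 0.4000).
So the stationary probability of square E is 0.4000.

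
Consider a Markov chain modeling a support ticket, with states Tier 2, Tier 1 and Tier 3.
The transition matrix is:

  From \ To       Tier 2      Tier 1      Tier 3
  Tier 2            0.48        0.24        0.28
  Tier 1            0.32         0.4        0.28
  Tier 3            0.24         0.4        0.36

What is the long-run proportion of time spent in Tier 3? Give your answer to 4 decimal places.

0.3043

Let the stationary distribution be π with π = πP and π_1 + π_2 + π_3 = 1.
π_1 = 0.48·π_1 + 0.32·π_2 + 0.24·π_3
π_2 = 0.24·π_1 + 0.4·π_2 + 0.4·π_3
Solving with the normalization constraint gives π = (0.3520, 0.3437, 0.3043).
So the stationary probability of Tier 3 is 0.3043.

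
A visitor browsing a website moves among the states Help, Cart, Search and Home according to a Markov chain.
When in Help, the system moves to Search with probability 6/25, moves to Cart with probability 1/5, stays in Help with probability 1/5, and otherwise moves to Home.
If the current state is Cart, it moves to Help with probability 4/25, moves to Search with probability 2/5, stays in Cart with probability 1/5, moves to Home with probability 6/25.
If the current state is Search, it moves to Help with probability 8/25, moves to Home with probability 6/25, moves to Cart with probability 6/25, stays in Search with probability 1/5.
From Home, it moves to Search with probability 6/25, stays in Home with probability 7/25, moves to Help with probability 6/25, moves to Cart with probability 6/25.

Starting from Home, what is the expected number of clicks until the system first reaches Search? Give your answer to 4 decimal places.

3.6283

Let t(s) be the expected number of clicks to first reach Search from state s, with t(Search) = 0. Conditioning on the first click:
t(Help) = 1 + 0.2·t(Help) + 0.2·t(Cart) + 0.36·t(Home)
t(Cart) = 1 + 0.16·t(Help) + 0.2·t(Cart) + 0.24·t(Home)
t(Home) = 1 + 0.24·t(Help) + 0.24·t(Cart) + 0.28·t(Home)
Solving: t(Help) = 3.6499, t(Cart) = 3.0685, t(Home) = 3.6283.
Expected clicks from Home to Search: 3.6283.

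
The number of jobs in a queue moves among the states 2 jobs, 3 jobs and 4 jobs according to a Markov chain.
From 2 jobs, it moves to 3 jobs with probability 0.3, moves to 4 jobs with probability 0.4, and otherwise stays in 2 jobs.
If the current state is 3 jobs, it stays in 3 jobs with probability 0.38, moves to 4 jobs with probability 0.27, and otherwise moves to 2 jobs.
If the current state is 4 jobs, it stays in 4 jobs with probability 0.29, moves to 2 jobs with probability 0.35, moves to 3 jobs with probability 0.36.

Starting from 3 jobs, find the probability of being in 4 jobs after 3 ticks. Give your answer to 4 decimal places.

0.3196

Propagate the distribution vector 3 ticks from 3 jobs.
After 0 ticks: (0.0000, 1.0000, 0.0000)
After 1 tick: (0.3500, 0.3800, 0.2700)
After 2 ticks: (0.3325, 0.3466, 0.3209)
After 3 ticks: (0.3334, 0.3470, 0.3196)
P(in 4 jobs after 3 ticks) = 0.3196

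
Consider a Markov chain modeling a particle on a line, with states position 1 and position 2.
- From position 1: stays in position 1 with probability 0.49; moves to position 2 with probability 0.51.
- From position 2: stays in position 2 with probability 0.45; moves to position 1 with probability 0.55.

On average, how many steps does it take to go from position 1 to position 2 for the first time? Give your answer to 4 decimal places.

1.9608

Let t(s) be the expected number of steps to first reach position 2 from state s, with t(position 2) = 0. Conditioning on the first step:
t(position 1) = 1 + 0.49·t(position 1)
Solving: t(position 1) = 1.9608.
Expected steps from position 1 to position 2: 1.9608.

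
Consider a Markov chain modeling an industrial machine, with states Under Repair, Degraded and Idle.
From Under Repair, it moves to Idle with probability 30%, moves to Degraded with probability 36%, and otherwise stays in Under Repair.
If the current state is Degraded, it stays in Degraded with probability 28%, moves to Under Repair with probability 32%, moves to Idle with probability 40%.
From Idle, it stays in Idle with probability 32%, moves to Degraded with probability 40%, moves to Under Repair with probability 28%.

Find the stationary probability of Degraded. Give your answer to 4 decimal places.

Let the stationary distribution be π with π = πP and π_1 + π_2 + π_3 = 1.
π_1 = 0.34·π_1 + 0.32·π_2 + 0.28·π_3
π_2 = 0.36·π_1 + 0.28·π_2 + 0.4·π_3
Solving with the normalization constraint gives π = (0.3126, 0.3460, 0.3414).
So the stationary probability of Degraded is 0.3460.

0.3460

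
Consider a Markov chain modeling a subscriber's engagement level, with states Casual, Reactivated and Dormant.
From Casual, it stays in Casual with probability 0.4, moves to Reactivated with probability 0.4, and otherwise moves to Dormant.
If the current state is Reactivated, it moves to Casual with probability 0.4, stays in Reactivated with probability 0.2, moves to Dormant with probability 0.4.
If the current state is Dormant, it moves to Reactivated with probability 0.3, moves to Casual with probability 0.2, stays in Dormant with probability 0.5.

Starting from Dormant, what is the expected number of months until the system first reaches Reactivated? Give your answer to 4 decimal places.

Let t(s) be the expected number of months to first reach Reactivated from state s, with t(Reactivated) = 0. Conditioning on the first month:
t(Casual) = 1 + 0.4·t(Casual) + 0.2·t(Dormant)
t(Dormant) = 1 + 0.2·t(Casual) + 0.5·t(Dormant)
Solving: t(Casual) = 2.6923, t(Dormant) = 3.0769.
Expected months from Dormant to Reactivated: 3.0769.

3.0769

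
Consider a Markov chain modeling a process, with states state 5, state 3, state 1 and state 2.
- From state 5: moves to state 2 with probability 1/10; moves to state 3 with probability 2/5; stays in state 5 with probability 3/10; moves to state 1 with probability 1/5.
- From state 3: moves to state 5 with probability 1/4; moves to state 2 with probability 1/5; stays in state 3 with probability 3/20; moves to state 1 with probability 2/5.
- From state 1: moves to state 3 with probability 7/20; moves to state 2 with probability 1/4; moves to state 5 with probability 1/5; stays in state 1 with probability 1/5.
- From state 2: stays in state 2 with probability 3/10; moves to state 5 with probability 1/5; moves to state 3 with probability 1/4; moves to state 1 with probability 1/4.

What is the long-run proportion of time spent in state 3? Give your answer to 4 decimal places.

Let the stationary distribution be π with π = πP and π_1 + π_2 + π_3 + π_4 = 1.
π_1 = 0.3·π_1 + 0.25·π_2 + 0.2·π_3 + 0.2·π_4
π_2 = 0.4·π_1 + 0.15·π_2 + 0.35·π_3 + 0.25·π_4
π_3 = 0.2·π_1 + 0.4·π_2 + 0.2·π_3 + 0.25·π_4
Solving with the normalization constraint gives π = (0.2380, 0.2840, 0.2673, 0.2106).
So the stationary probability of state 3 is 0.2840.

0.2840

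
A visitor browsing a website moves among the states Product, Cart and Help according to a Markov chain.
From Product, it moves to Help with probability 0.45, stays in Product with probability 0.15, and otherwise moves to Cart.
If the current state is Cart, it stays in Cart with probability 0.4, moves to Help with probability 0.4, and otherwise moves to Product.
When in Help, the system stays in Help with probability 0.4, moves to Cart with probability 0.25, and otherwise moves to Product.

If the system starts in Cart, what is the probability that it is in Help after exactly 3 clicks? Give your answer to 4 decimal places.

Propagate the distribution vector 3 clicks from Cart.
After 0 clicks: (0.0000, 1.0000, 0.0000)
After 1 click: (0.2000, 0.4000, 0.4000)
After 2 clicks: (0.2500, 0.3400, 0.4100)
After 3 clicks: (0.2490, 0.3385, 0.4125)
P(in Help after 3 clicks) = 0.4125

0.4125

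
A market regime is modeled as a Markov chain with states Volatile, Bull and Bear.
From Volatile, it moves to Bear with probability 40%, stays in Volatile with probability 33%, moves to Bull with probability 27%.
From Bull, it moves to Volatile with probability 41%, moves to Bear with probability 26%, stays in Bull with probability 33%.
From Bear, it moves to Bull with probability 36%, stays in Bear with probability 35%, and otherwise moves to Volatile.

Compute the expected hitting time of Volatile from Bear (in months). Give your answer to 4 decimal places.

3.0126

Let t(s) be the expected number of months to first reach Volatile from state s, with t(Volatile) = 0. Conditioning on the first month:
t(Bull) = 1 + 0.33·t(Bull) + 0.26·t(Bear)
t(Bear) = 1 + 0.36·t(Bull) + 0.35·t(Bear)
Solving: t(Bull) = 2.6616, t(Bear) = 3.0126.
Expected months from Bear to Volatile: 3.0126.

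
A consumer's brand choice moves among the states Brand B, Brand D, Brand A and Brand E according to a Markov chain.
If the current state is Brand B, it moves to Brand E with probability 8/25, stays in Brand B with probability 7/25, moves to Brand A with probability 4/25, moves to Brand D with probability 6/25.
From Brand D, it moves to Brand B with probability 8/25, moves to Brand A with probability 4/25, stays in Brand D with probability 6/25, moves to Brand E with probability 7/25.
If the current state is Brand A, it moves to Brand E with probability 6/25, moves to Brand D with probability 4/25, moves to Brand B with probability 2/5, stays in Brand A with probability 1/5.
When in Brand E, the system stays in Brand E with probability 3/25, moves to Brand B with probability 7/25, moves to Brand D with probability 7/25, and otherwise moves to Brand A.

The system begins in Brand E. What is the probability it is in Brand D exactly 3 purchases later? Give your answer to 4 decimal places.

0.2350

Propagate the distribution vector 3 purchases from Brand E.
After 0 purchases: (0.0000, 0.0000, 0.0000, 1.0000)
After 1 purchase: (0.2800, 0.2800, 0.3200, 0.1200)
After 2 purchases: (0.3296, 0.2192, 0.1920, 0.2592)
After 3 purchases: (0.3118, 0.2350, 0.2092, 0.2440)
P(in Brand D after 3 purchases) = 0.2350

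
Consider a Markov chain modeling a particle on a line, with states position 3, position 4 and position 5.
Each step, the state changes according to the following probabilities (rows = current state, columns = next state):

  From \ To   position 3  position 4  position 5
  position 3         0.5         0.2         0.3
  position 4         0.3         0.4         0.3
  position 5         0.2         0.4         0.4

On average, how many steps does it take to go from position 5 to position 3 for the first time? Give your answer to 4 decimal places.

4.1667

Let t(s) be the expected number of steps to first reach position 3 from state s, with t(position 3) = 0. Conditioning on the first step:
t(position 4) = 1 + 0.4·t(position 4) + 0.3·t(position 5)
t(position 5) = 1 + 0.4·t(position 4) + 0.4·t(position 5)
Solving: t(position 4) = 3.7500, t(position 5) = 4.1667.
Expected steps from position 5 to position 3: 4.1667.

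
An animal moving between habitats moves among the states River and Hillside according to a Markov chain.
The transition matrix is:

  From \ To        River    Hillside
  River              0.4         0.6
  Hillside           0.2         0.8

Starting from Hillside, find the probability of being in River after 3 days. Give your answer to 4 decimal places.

0.2480

Propagate the distribution vector 3 days from Hillside.
After 0 days: (0.0000, 1.0000)
After 1 day: (0.2000, 0.8000)
After 2 days: (0.2400, 0.7600)
After 3 days: (0.2480, 0.7520)
P(in River after 3 days) = 0.2480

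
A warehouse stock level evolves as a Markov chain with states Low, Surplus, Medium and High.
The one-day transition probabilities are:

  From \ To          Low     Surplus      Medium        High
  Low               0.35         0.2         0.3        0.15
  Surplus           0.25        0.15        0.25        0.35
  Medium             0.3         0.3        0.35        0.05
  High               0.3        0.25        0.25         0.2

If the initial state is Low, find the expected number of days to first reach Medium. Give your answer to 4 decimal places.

3.5714

Let t(s) be the expected number of days to first reach Medium from state s, with t(Medium) = 0. Conditioning on the first day:
t(Low) = 1 + 0.35·t(Low) + 0.2·t(Surplus) + 0.15·t(High)
t(Surplus) = 1 + 0.25·t(Low) + 0.15·t(Surplus) + 0.35·t(High)
t(High) = 1 + 0.3·t(Low) + 0.25·t(Surplus) + 0.2·t(High)
Solving: t(Low) = 3.5714, t(Surplus) = 3.7794, t(High) = 3.7703.
Expected days from Low to Medium: 3.5714.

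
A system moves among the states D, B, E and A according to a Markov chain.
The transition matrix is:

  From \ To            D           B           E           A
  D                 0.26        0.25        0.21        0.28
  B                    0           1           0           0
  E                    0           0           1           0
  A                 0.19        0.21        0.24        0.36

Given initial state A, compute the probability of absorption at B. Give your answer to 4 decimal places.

Let h(s) be the probability of absorption at B starting from transient state s. Then h(B) = 1 and h(E) = 0. By first-step analysis:
h(D) = 0.26·h(D) + 0.25·1 + 0.21·0 + 0.28·h(A)
h(A) = 0.19·h(D) + 0.21·1 + 0.24·0 + 0.36·h(A)
Solving: h(D) = 0.5205, h(A) = 0.4826.
Starting from A, the probability is 0.4826.

0.4826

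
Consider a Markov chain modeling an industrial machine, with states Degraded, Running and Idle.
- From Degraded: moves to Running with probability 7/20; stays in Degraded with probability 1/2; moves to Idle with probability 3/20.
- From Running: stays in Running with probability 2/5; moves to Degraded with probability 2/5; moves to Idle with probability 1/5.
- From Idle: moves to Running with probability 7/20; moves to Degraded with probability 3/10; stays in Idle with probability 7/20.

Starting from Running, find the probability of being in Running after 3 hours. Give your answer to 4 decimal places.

0.3685

Propagate the distribution vector 3 hours from Running.
After 0 hours: (0.0000, 1.0000, 0.0000)
After 1 hour: (0.4000, 0.4000, 0.2000)
After 2 hours: (0.4200, 0.3700, 0.2100)
After 3 hours: (0.4210, 0.3685, 0.2105)
P(in Running after 3 hours) = 0.3685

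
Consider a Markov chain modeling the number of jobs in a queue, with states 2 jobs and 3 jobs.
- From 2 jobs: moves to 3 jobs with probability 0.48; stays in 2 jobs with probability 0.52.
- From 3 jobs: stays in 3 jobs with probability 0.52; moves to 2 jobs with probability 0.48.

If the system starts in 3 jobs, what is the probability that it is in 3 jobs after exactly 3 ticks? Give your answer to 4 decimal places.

Propagate the distribution vector 3 ticks from 3 jobs.
After 0 ticks: (0.0000, 1.0000)
After 1 tick: (0.4800, 0.5200)
After 2 ticks: (0.4992, 0.5008)
After 3 ticks: (0.5000, 0.5000)
P(in 3 jobs after 3 ticks) = 0.5000

0.5000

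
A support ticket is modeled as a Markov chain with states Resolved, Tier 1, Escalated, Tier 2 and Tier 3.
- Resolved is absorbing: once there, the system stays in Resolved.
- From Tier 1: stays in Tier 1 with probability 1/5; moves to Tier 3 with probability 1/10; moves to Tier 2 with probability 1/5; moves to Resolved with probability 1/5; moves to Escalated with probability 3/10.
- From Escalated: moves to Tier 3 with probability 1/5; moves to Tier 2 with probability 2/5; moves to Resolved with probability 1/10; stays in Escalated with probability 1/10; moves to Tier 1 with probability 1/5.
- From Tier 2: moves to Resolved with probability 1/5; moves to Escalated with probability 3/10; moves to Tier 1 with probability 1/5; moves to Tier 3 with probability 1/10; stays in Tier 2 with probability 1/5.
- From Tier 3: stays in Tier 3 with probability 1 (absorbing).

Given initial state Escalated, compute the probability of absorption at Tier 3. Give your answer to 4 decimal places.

Let h(s) be the probability of absorption at Tier 3 starting from transient state s. Then h(Tier 3) = 1 and h(Resolved) = 0. By first-step analysis:
h(Tier 1) = 0.2·0 + 0.2·h(Tier 1) + 0.3·h(Escalated) + 0.2·h(Tier 2) + 0.1·1
h(Escalated) = 0.1·0 + 0.2·h(Tier 1) + 0.1·h(Escalated) + 0.4·h(Tier 2) + 0.2·1
h(Tier 2) = 0.2·0 + 0.2·h(Tier 1) + 0.3·h(Escalated) + 0.2·h(Tier 2) + 0.1·1
Solving: h(Tier 1) = 0.4167, h(Escalated) = 0.5000, h(Tier 2) = 0.4167.
Starting from Escalated, the probability is 0.5000.

0.5000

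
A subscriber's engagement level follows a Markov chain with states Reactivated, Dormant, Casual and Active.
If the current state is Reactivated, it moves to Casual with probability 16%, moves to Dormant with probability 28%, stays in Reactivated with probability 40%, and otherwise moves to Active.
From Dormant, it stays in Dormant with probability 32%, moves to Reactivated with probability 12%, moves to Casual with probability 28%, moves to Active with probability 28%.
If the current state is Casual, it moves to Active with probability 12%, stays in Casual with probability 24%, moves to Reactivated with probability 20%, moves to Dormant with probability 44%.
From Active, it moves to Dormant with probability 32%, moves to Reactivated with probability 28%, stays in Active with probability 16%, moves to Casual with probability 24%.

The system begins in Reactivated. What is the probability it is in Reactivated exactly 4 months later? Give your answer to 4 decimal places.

0.2370

Propagate the distribution vector 4 months from Reactivated.
After 0 months: (1.0000, 0.0000, 0.0000, 0.0000)
After 1 month: (0.4000, 0.2800, 0.1600, 0.1600)
After 2 months: (0.2704, 0.3232, 0.2192, 0.1872)
After 3 months: (0.2432, 0.3355, 0.2313, 0.1900)
After 4 months: (0.2370, 0.3380, 0.2340, 0.1910)
P(in Reactivated after 4 months) = 0.2370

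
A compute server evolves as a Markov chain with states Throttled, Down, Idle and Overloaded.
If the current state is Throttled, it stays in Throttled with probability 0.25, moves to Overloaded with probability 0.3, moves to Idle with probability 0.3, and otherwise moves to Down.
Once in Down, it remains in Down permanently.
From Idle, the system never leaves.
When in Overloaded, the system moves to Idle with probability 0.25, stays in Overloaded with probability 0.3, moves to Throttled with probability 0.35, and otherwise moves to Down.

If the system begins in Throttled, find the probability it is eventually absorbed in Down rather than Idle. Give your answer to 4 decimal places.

Let h(s) be the probability of absorption at Down starting from transient state s. Then h(Down) = 1 and h(Idle) = 0. By first-step analysis:
h(Throttled) = 0.25·h(Throttled) + 0.15·1 + 0.3·0 + 0.3·h(Overloaded)
h(Overloaded) = 0.35·h(Throttled) + 0.1·1 + 0.25·0 + 0.3·h(Overloaded)
Solving: h(Throttled) = 0.3214, h(Overloaded) = 0.3036.
Starting from Throttled, the probability is 0.3214.

0.3214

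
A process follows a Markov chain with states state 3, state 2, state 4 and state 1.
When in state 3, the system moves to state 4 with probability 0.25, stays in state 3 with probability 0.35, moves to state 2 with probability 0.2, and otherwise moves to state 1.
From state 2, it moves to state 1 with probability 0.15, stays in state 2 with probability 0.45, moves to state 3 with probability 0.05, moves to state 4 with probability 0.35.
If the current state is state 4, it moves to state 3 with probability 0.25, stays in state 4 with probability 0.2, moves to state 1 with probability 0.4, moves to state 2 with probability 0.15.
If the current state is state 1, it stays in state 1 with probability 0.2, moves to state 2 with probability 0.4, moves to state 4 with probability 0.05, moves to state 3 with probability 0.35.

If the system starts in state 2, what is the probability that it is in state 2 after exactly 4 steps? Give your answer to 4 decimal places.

Propagate the distribution vector 4 steps from state 2.
After 0 steps: (0.0000, 1.0000, 0.0000, 0.0000)
After 1 step: (0.0500, 0.4500, 0.3500, 0.1500)
After 2 steps: (0.1800, 0.3250, 0.2475, 0.2475)
After 3 steps: (0.2278, 0.3184, 0.2206, 0.2333)
After 4 steps: (0.2324, 0.3152, 0.2242, 0.2282)
P(in state 2 after 4 steps) = 0.3152

0.3152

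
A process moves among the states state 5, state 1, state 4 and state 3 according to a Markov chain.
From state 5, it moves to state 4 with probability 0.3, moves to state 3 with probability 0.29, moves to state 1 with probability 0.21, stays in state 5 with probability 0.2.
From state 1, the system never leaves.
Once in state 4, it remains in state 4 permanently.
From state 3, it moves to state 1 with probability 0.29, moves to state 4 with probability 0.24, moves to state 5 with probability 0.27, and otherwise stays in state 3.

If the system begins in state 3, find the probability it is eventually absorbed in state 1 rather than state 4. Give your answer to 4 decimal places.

0.5140

Let h(s) be the probability of absorption at state 1 starting from transient state s. Then h(state 1) = 1 and h(state 4) = 0. By first-step analysis:
h(state 5) = 0.2·h(state 5) + 0.21·1 + 0.3·0 + 0.29·h(state 3)
h(state 3) = 0.27·h(state 5) + 0.29·1 + 0.24·0 + 0.2·h(state 3)
Solving: h(state 5) = 0.4488, h(state 3) = 0.5140.
Starting from state 3, the probability is 0.5140.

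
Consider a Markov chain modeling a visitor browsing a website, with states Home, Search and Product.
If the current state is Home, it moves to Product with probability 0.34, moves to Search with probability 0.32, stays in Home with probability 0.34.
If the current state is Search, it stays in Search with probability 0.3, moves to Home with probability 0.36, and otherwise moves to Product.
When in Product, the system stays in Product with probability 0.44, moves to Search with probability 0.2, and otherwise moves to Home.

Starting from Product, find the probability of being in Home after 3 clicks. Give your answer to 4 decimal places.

Propagate the distribution vector 3 clicks from Product.
After 0 clicks: (0.0000, 0.0000, 1.0000)
After 1 click: (0.3600, 0.2000, 0.4400)
After 2 clicks: (0.3528, 0.2632, 0.3840)
After 3 clicks: (0.3529, 0.2687, 0.3784)
P(in Home after 3 clicks) = 0.3529

0.3529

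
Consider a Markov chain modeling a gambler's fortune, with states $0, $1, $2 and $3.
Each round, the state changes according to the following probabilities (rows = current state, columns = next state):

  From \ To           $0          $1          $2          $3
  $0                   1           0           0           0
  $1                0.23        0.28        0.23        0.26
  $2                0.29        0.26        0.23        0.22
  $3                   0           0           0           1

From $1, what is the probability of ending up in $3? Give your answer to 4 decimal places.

Let h(s) be the probability of absorption at $3 starting from transient state s. Then h($3) = 1 and h($0) = 0. By first-step analysis:
h($1) = 0.23·0 + 0.28·h($1) + 0.23·h($2) + 0.26·1
h($2) = 0.29·0 + 0.26·h($1) + 0.23·h($2) + 0.22·1
Solving: h($1) = 0.5071, h($2) = 0.4569.
Starting from $1, the probability is 0.5071.

0.5071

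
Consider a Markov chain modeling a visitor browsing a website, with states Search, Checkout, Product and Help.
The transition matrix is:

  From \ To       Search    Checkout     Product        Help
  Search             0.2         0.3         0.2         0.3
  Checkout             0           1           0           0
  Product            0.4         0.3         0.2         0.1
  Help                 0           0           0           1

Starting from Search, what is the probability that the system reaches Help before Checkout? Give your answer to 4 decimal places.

Let h(s) be the probability of absorption at Help starting from transient state s. Then h(Help) = 1 and h(Checkout) = 0. By first-step analysis:
h(Search) = 0.2·h(Search) + 0.3·0 + 0.2·h(Product) + 0.3·1
h(Product) = 0.4·h(Search) + 0.3·0 + 0.2·h(Product) + 0.1·1
Solving: h(Search) = 0.4643, h(Product) = 0.3571.
Starting from Search, the probability is 0.4643.

0.4643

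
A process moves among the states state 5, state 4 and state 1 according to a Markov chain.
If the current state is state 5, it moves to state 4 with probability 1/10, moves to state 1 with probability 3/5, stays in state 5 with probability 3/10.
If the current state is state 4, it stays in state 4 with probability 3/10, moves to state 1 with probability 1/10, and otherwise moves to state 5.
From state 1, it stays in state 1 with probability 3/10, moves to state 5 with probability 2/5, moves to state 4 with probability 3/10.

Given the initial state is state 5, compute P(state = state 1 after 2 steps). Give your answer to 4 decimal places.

0.3700

Sum over the intermediate state after 1 step:
P = P(state 5→state 5)·P(state 5→state 1) + P(state 5→state 4)·P(state 4→state 1) + P(state 5→state 1)·P(state 1→state 1)
  = 0.3×0.6 + 0.1×0.1 + 0.6×0.3
  = 0.1800 + 0.0100 + 0.1800 = 0.3700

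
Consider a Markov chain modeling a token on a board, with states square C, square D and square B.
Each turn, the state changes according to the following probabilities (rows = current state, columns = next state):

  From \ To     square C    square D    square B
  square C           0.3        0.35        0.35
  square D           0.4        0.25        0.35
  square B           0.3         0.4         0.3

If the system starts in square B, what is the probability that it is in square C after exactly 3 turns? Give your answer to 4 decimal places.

Propagate the distribution vector 3 turns from square B.
After 0 turns: (0.0000, 0.0000, 1.0000)
After 1 turn: (0.3000, 0.4000, 0.3000)
After 2 turns: (0.3400, 0.3250, 0.3350)
After 3 turns: (0.3325, 0.3343, 0.3333)
P(in square C after 3 turns) = 0.3325

0.3325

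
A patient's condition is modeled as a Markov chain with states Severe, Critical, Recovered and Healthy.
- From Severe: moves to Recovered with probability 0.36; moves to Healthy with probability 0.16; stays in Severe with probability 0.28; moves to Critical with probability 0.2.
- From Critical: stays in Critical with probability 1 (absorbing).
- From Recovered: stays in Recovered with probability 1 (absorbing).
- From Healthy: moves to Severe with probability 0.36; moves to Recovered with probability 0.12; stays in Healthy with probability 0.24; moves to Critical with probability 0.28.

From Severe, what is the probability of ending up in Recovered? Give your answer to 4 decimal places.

0.5980

Let h(s) be the probability of absorption at Recovered starting from transient state s. Then h(Recovered) = 1 and h(Critical) = 0. By first-step analysis:
h(Severe) = 0.28·h(Severe) + 0.2·0 + 0.36·1 + 0.16·h(Healthy)
h(Healthy) = 0.36·h(Severe) + 0.28·0 + 0.12·1 + 0.24·h(Healthy)
Solving: h(Severe) = 0.5980, h(Healthy) = 0.4412.
Starting from Severe, the probability is 0.5980.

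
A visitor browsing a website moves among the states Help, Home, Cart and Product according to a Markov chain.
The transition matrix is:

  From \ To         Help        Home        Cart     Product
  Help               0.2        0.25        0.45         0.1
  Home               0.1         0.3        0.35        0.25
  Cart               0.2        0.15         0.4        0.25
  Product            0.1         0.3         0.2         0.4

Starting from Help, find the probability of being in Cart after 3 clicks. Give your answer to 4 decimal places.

0.3501

Propagate the distribution vector 3 clicks from Help.
After 0 clicks: (1.0000, 0.0000, 0.0000, 0.0000)
After 1 click: (0.2000, 0.2500, 0.4500, 0.1000)
After 2 clicks: (0.1650, 0.2225, 0.3775, 0.2350)
After 3 clicks: (0.1543, 0.2351, 0.3501, 0.2605)
P(in Cart after 3 clicks) = 0.3501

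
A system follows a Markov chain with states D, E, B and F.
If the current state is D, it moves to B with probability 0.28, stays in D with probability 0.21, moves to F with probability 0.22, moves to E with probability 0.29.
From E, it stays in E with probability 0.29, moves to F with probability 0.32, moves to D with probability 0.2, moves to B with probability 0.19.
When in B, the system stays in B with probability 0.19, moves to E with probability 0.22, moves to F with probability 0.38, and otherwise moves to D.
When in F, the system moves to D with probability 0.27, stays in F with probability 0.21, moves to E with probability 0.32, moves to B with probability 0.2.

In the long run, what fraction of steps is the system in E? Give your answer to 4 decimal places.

Let the stationary distribution be π with π = πP and π_1 + π_2 + π_3 + π_4 = 1.
π_1 = 0.21·π_1 + 0.2·π_2 + 0.21·π_3 + 0.27·π_4
π_2 = 0.29·π_1 + 0.29·π_2 + 0.22·π_3 + 0.32·π_4
π_3 = 0.28·π_1 + 0.19·π_2 + 0.19·π_3 + 0.2·π_4
Solving with the normalization constraint gives π = (0.2239, 0.2835, 0.2130, 0.2796).
So the stationary probability of E is 0.2835.

0.2835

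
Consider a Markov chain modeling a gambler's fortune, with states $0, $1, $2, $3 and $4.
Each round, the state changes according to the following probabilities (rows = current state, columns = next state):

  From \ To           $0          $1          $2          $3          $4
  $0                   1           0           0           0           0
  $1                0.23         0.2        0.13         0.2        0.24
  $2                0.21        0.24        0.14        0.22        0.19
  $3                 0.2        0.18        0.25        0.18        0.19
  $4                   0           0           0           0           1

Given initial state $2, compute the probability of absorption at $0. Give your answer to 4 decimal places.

0.5137

Let h(s) be the probability of absorption at $0 starting from transient state s. Then h($0) = 1 and h($4) = 0. By first-step analysis:
h($1) = 0.23·1 + 0.2·h($1) + 0.13·h($2) + 0.2·h($3) + 0.24·0
h($2) = 0.21·1 + 0.24·h($1) + 0.14·h($2) + 0.22·h($3) + 0.19·0
h($3) = 0.2·1 + 0.18·h($1) + 0.25·h($2) + 0.18·h($3) + 0.19·0
Solving: h($1) = 0.4985, h($2) = 0.5137, h($3) = 0.5100.
Starting from $2, the probability is 0.5137.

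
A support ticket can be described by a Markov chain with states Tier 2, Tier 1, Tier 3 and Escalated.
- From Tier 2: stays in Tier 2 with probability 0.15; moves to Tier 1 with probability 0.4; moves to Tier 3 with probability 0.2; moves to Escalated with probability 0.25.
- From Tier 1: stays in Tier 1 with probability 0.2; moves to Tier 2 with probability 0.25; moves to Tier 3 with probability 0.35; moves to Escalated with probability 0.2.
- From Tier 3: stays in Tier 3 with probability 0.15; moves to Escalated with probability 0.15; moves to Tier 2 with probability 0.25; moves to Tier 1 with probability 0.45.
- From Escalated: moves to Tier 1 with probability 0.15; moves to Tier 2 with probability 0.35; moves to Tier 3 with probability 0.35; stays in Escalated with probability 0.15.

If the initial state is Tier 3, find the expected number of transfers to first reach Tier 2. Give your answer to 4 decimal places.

3.7509

Let t(s) be the expected number of transfers to first reach Tier 2 from state s, with t(Tier 2) = 0. Conditioning on the first transfer:
t(Tier 1) = 1 + 0.2·t(Tier 1) + 0.35·t(Tier 3) + 0.2·t(Escalated)
t(Tier 3) = 1 + 0.45·t(Tier 1) + 0.15·t(Tier 3) + 0.15·t(Escalated)
t(Escalated) = 1 + 0.15·t(Tier 1) + 0.35·t(Tier 3) + 0.15·t(Escalated)
Solving: t(Tier 1) = 3.7361, t(Tier 3) = 3.7509, t(Escalated) = 3.3803.
Expected transfers from Tier 3 to Tier 2: 3.7509.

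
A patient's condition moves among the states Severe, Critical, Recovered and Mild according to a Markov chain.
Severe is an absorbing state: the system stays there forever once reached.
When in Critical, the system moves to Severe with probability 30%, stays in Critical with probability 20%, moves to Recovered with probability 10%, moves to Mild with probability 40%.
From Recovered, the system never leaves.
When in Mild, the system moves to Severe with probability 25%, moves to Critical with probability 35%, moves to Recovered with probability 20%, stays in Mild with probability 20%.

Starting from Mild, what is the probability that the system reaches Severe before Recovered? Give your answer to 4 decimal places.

Let h(s) be the probability of absorption at Severe starting from transient state s. Then h(Severe) = 1 and h(Recovered) = 0. By first-step analysis:
h(Critical) = 0.3·1 + 0.2·h(Critical) + 0.1·0 + 0.4·h(Mild)
h(Mild) = 0.25·1 + 0.35·h(Critical) + 0.2·0 + 0.2·h(Mild)
Solving: h(Critical) = 0.6800, h(Mild) = 0.6100.
Starting from Mild, the probability is 0.6100.

0.6100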